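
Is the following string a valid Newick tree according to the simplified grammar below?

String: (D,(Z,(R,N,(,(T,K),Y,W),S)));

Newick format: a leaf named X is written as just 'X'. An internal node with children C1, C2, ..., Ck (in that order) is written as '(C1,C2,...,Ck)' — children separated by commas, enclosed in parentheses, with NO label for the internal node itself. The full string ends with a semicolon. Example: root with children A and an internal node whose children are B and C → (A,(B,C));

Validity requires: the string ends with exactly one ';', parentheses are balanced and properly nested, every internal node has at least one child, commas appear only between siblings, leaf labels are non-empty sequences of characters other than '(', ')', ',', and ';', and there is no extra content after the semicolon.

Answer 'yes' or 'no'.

Input: (D,(Z,(R,N,(,(T,K),Y,W),S)));
Paren balance: 5 '(' vs 5 ')' OK
Ends with single ';': True
Full parse: FAILS (empty leaf label at pos 12)
Valid: False

Answer: no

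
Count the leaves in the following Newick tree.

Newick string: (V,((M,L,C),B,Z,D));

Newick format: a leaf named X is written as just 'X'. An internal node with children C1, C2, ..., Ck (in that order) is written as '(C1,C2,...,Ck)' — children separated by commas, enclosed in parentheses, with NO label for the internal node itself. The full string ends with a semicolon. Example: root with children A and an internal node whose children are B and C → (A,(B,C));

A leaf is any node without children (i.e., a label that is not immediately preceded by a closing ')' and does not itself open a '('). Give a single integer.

Newick: (V,((M,L,C),B,Z,D));
Scan left-to-right; a leaf is any maximal label run not followed by '(':
  pos 1: leaf 'V' → count = 1
  pos 5: leaf 'M' → count = 2
  pos 7: leaf 'L' → count = 3
  pos 9: leaf 'C' → count = 4
  pos 12: leaf 'B' → count = 5
  pos 14: leaf 'Z' → count = 6
  pos 16: leaf 'D' → count = 7
Total leaves: 7

Answer: 7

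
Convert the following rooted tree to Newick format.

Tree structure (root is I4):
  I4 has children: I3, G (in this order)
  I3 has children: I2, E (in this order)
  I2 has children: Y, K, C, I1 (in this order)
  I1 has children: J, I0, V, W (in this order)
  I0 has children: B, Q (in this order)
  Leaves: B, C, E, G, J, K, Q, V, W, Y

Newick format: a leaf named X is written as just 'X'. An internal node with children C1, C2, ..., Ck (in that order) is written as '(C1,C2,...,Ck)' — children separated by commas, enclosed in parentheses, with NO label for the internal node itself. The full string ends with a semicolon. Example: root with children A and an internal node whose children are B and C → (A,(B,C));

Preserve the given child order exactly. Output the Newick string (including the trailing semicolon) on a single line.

internal I4 with children ['I3', 'G']
  internal I3 with children ['I2', 'E']
    internal I2 with children ['Y', 'K', 'C', 'I1']
      leaf 'Y' → 'Y'
      leaf 'K' → 'K'
      leaf 'C' → 'C'
      internal I1 with children ['J', 'I0', 'V', 'W']
        leaf 'J' → 'J'
        internal I0 with children ['B', 'Q']
          leaf 'B' → 'B'
          leaf 'Q' → 'Q'
        → '(B,Q)'
        leaf 'V' → 'V'
        leaf 'W' → 'W'
      → '(J,(B,Q),V,W)'
    → '(Y,K,C,(J,(B,Q),V,W))'
    leaf 'E' → 'E'
  → '((Y,K,C,(J,(B,Q),V,W)),E)'
  leaf 'G' → 'G'
→ '(((Y,K,C,(J,(B,Q),V,W)),E),G)'
Final: (((Y,K,C,(J,(B,Q),V,W)),E),G);

Answer: (((Y,K,C,(J,(B,Q),V,W)),E),G);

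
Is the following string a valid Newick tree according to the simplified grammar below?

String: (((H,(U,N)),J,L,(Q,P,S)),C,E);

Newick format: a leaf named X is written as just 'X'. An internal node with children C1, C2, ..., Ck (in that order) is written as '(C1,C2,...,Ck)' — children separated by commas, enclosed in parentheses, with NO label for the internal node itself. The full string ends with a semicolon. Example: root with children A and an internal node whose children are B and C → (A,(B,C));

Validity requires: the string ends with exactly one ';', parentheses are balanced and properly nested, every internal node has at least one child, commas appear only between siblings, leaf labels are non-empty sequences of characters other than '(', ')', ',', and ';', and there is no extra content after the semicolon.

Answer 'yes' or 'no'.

Input: (((H,(U,N)),J,L,(Q,P,S)),C,E);
Paren balance: 5 '(' vs 5 ')' OK
Ends with single ';': True
Full parse: OK
Valid: True

Answer: yes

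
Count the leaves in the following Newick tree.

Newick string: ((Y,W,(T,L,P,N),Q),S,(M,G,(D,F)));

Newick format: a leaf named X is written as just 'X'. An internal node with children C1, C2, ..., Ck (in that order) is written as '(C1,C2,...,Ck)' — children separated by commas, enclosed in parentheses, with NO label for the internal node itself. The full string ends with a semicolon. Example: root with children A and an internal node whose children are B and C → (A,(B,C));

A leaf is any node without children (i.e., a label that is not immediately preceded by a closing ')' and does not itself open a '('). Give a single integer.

Newick: ((Y,W,(T,L,P,N),Q),S,(M,G,(D,F)));
Scan left-to-right; a leaf is any maximal label run not followed by '(':
  pos 2: leaf 'Y' → count = 1
  pos 4: leaf 'W' → count = 2
  pos 7: leaf 'T' → count = 3
  pos 9: leaf 'L' → count = 4
  pos 11: leaf 'P' → count = 5
  pos 13: leaf 'N' → count = 6
  pos 16: leaf 'Q' → count = 7
  pos 19: leaf 'S' → count = 8
  pos 22: leaf 'M' → count = 9
  pos 24: leaf 'G' → count = 10
  pos 27: leaf 'D' → count = 11
  pos 29: leaf 'F' → count = 12
Total leaves: 12

Answer: 12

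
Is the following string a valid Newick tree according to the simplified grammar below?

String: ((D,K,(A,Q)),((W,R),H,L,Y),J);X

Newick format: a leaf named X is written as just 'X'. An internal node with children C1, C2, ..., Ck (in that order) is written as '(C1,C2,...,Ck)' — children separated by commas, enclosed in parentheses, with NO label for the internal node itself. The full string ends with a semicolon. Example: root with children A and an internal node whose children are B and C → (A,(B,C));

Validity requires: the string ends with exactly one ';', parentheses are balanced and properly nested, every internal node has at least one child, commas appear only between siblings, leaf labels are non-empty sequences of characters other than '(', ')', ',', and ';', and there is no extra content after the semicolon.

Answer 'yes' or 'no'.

Answer: no

Derivation:
Input: ((D,K,(A,Q)),((W,R),H,L,Y),J);X
Paren balance: 5 '(' vs 5 ')' OK
Ends with single ';': False
Full parse: FAILS (must end with ;)
Valid: False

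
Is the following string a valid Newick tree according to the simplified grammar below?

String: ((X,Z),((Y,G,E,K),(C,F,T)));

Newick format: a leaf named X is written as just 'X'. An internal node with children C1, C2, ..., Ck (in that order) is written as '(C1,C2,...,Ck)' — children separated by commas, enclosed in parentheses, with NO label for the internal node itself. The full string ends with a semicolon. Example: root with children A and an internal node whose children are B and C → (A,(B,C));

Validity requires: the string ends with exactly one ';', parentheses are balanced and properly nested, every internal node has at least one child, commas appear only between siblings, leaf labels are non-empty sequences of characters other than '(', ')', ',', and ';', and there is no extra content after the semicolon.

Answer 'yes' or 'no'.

Answer: yes

Derivation:
Input: ((X,Z),((Y,G,E,K),(C,F,T)));
Paren balance: 5 '(' vs 5 ')' OK
Ends with single ';': True
Full parse: OK
Valid: True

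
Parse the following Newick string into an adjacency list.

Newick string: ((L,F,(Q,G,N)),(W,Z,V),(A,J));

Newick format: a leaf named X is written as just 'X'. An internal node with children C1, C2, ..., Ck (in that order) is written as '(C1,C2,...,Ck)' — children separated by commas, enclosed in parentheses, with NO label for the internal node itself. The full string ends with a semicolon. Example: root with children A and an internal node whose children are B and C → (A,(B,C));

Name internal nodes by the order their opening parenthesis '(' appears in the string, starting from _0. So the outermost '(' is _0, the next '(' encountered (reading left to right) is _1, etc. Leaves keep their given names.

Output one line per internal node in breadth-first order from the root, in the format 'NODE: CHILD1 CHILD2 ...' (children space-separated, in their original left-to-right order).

Answer: _0: _1 _3 _4
_1: L F _2
_3: W Z V
_4: A J
_2: Q G N

Derivation:
Input: ((L,F,(Q,G,N)),(W,Z,V),(A,J));
Scanning left-to-right, naming '(' by encounter order:
  pos 0: '(' -> open internal node _0 (depth 1)
  pos 1: '(' -> open internal node _1 (depth 2)
  pos 6: '(' -> open internal node _2 (depth 3)
  pos 12: ')' -> close internal node _2 (now at depth 2)
  pos 13: ')' -> close internal node _1 (now at depth 1)
  pos 15: '(' -> open internal node _3 (depth 2)
  pos 21: ')' -> close internal node _3 (now at depth 1)
  pos 23: '(' -> open internal node _4 (depth 2)
  pos 27: ')' -> close internal node _4 (now at depth 1)
  pos 28: ')' -> close internal node _0 (now at depth 0)
Total internal nodes: 5
BFS adjacency from root:
  _0: _1 _3 _4
  _1: L F _2
  _3: W Z V
  _4: A J
  _2: Q G N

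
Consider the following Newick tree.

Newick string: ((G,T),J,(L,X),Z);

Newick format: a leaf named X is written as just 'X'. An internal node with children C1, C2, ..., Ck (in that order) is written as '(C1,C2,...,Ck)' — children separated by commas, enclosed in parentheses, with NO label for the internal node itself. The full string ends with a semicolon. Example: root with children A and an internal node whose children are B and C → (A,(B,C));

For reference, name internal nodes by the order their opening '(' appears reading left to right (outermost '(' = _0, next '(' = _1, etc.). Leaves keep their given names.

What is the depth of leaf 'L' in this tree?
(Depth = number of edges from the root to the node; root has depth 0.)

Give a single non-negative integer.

Answer: 2

Derivation:
Newick: ((G,T),J,(L,X),Z);
Naming internals by '(' encounter order: outermost '(' = _0, next = _1, ...
Query node: L
Path from root: _0 -> _2 -> L
Depth of L: 2 (number of edges from root)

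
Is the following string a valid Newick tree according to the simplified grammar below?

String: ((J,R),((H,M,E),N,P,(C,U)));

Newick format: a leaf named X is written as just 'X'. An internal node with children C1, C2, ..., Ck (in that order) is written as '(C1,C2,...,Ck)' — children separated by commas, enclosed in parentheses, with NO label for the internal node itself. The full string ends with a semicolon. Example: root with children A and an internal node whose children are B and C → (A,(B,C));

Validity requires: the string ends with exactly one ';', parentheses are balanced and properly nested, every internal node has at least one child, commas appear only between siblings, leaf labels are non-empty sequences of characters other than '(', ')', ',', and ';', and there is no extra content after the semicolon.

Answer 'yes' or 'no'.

Answer: yes

Derivation:
Input: ((J,R),((H,M,E),N,P,(C,U)));
Paren balance: 5 '(' vs 5 ')' OK
Ends with single ';': True
Full parse: OK
Valid: True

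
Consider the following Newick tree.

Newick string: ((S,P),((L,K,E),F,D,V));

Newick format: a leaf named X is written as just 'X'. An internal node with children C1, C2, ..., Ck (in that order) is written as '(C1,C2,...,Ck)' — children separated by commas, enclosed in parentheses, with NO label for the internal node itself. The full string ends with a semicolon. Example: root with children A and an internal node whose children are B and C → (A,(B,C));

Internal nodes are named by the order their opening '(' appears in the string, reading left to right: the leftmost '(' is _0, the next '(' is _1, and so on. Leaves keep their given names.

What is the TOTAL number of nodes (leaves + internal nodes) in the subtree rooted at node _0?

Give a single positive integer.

Newick: ((S,P),((L,K,E),F,D,V));
Locate _0: it is the '(' at position 0 (the 1st '(' reading left to right).
Query: subtree rooted at _0
_0: subtree_size = 1 + 11
  _1: subtree_size = 1 + 2
    S: subtree_size = 1 + 0
    P: subtree_size = 1 + 0
  _2: subtree_size = 1 + 7
    _3: subtree_size = 1 + 3
      L: subtree_size = 1 + 0
      K: subtree_size = 1 + 0
      E: subtree_size = 1 + 0
    F: subtree_size = 1 + 0
    D: subtree_size = 1 + 0
    V: subtree_size = 1 + 0
Total subtree size of _0: 12

Answer: 12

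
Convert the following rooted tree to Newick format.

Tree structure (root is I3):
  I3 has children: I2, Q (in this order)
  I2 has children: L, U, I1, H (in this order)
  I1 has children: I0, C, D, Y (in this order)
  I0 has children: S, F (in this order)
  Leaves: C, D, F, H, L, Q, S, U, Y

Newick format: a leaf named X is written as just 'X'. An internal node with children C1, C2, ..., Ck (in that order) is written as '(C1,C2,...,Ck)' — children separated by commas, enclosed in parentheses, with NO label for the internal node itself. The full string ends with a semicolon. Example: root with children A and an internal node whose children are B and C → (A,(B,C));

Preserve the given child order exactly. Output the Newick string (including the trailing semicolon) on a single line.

Answer: ((L,U,((S,F),C,D,Y),H),Q);

Derivation:
internal I3 with children ['I2', 'Q']
  internal I2 with children ['L', 'U', 'I1', 'H']
    leaf 'L' → 'L'
    leaf 'U' → 'U'
    internal I1 with children ['I0', 'C', 'D', 'Y']
      internal I0 with children ['S', 'F']
        leaf 'S' → 'S'
        leaf 'F' → 'F'
      → '(S,F)'
      leaf 'C' → 'C'
      leaf 'D' → 'D'
      leaf 'Y' → 'Y'
    → '((S,F),C,D,Y)'
    leaf 'H' → 'H'
  → '(L,U,((S,F),C,D,Y),H)'
  leaf 'Q' → 'Q'
→ '((L,U,((S,F),C,D,Y),H),Q)'
Final: ((L,U,((S,F),C,D,Y),H),Q);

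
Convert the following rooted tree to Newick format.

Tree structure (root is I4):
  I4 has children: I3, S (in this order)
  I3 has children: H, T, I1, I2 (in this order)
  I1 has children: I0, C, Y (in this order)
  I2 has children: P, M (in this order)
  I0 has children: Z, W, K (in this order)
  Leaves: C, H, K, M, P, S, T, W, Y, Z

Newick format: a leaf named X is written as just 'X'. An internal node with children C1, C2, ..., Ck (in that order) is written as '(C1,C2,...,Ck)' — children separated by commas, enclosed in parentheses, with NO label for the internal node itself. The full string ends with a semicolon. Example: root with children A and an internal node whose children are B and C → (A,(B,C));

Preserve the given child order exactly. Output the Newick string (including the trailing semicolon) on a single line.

internal I4 with children ['I3', 'S']
  internal I3 with children ['H', 'T', 'I1', 'I2']
    leaf 'H' → 'H'
    leaf 'T' → 'T'
    internal I1 with children ['I0', 'C', 'Y']
      internal I0 with children ['Z', 'W', 'K']
        leaf 'Z' → 'Z'
        leaf 'W' → 'W'
        leaf 'K' → 'K'
      → '(Z,W,K)'
      leaf 'C' → 'C'
      leaf 'Y' → 'Y'
    → '((Z,W,K),C,Y)'
    internal I2 with children ['P', 'M']
      leaf 'P' → 'P'
      leaf 'M' → 'M'
    → '(P,M)'
  → '(H,T,((Z,W,K),C,Y),(P,M))'
  leaf 'S' → 'S'
→ '((H,T,((Z,W,K),C,Y),(P,M)),S)'
Final: ((H,T,((Z,W,K),C,Y),(P,M)),S);

Answer: ((H,T,((Z,W,K),C,Y),(P,M)),S);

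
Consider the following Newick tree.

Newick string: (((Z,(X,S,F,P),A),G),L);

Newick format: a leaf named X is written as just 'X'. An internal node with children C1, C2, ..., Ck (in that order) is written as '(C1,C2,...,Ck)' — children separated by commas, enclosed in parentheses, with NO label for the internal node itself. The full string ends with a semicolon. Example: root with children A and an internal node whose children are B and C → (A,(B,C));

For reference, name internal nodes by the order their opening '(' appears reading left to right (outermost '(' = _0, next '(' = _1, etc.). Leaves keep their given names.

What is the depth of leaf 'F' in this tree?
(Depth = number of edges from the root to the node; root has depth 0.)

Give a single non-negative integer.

Answer: 4

Derivation:
Newick: (((Z,(X,S,F,P),A),G),L);
Naming internals by '(' encounter order: outermost '(' = _0, next = _1, ...
Query node: F
Path from root: _0 -> _1 -> _2 -> _3 -> F
Depth of F: 4 (number of edges from root)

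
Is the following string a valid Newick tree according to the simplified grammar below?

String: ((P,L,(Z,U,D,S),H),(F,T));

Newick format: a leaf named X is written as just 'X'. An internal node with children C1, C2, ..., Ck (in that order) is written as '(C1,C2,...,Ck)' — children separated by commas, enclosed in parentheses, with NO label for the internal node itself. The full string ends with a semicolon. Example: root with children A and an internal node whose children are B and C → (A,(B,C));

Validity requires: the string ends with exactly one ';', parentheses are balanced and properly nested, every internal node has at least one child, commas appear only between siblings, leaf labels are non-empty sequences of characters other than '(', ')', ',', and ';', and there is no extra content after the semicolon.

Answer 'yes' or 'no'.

Answer: yes

Derivation:
Input: ((P,L,(Z,U,D,S),H),(F,T));
Paren balance: 4 '(' vs 4 ')' OK
Ends with single ';': True
Full parse: OK
Valid: True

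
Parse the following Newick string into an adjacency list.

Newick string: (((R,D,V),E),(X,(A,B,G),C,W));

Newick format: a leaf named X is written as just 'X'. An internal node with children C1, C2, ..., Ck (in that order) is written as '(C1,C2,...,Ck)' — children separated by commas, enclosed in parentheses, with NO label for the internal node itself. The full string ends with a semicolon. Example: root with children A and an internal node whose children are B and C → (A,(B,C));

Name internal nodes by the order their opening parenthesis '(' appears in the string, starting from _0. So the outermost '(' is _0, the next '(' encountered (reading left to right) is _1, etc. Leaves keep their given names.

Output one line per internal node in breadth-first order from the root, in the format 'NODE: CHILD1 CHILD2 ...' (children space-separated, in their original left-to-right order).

Answer: _0: _1 _3
_1: _2 E
_3: X _4 C W
_2: R D V
_4: A B G

Derivation:
Input: (((R,D,V),E),(X,(A,B,G),C,W));
Scanning left-to-right, naming '(' by encounter order:
  pos 0: '(' -> open internal node _0 (depth 1)
  pos 1: '(' -> open internal node _1 (depth 2)
  pos 2: '(' -> open internal node _2 (depth 3)
  pos 8: ')' -> close internal node _2 (now at depth 2)
  pos 11: ')' -> close internal node _1 (now at depth 1)
  pos 13: '(' -> open internal node _3 (depth 2)
  pos 16: '(' -> open internal node _4 (depth 3)
  pos 22: ')' -> close internal node _4 (now at depth 2)
  pos 27: ')' -> close internal node _3 (now at depth 1)
  pos 28: ')' -> close internal node _0 (now at depth 0)
Total internal nodes: 5
BFS adjacency from root:
  _0: _1 _3
  _1: _2 E
  _3: X _4 C W
  _2: R D V
  _4: A B G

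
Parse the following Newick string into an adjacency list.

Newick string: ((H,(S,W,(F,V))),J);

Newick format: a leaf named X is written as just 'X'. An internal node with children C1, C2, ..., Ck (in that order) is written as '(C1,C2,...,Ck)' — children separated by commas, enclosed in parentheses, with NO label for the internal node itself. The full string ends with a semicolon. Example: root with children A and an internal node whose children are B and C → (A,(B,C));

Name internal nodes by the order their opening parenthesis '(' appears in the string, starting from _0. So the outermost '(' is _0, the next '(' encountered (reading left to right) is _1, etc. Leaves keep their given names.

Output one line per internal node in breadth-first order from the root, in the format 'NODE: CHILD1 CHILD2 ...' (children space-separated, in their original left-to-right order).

Answer: _0: _1 J
_1: H _2
_2: S W _3
_3: F V

Derivation:
Input: ((H,(S,W,(F,V))),J);
Scanning left-to-right, naming '(' by encounter order:
  pos 0: '(' -> open internal node _0 (depth 1)
  pos 1: '(' -> open internal node _1 (depth 2)
  pos 4: '(' -> open internal node _2 (depth 3)
  pos 9: '(' -> open internal node _3 (depth 4)
  pos 13: ')' -> close internal node _3 (now at depth 3)
  pos 14: ')' -> close internal node _2 (now at depth 2)
  pos 15: ')' -> close internal node _1 (now at depth 1)
  pos 18: ')' -> close internal node _0 (now at depth 0)
Total internal nodes: 4
BFS adjacency from root:
  _0: _1 J
  _1: H _2
  _2: S W _3
  _3: F V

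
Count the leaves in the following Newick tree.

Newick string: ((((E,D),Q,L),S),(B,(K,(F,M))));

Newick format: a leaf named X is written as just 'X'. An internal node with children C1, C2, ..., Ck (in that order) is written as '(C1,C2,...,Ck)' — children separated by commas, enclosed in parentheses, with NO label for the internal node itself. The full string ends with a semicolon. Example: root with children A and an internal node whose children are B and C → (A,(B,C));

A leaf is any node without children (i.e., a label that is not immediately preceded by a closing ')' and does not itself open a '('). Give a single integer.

Answer: 9

Derivation:
Newick: ((((E,D),Q,L),S),(B,(K,(F,M))));
Scan left-to-right; a leaf is any maximal label run not followed by '(':
  pos 4: leaf 'E' → count = 1
  pos 6: leaf 'D' → count = 2
  pos 9: leaf 'Q' → count = 3
  pos 11: leaf 'L' → count = 4
  pos 14: leaf 'S' → count = 5
  pos 18: leaf 'B' → count = 6
  pos 21: leaf 'K' → count = 7
  pos 24: leaf 'F' → count = 8
  pos 26: leaf 'M' → count = 9
Total leaves: 9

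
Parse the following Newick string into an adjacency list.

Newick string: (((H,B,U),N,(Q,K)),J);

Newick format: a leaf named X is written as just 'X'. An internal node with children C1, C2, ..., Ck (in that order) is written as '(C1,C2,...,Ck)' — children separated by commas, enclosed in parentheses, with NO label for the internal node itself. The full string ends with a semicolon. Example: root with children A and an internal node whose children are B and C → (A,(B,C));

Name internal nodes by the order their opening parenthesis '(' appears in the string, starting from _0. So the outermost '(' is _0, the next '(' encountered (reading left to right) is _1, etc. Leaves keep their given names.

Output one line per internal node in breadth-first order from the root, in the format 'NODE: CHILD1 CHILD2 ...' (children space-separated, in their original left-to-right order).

Input: (((H,B,U),N,(Q,K)),J);
Scanning left-to-right, naming '(' by encounter order:
  pos 0: '(' -> open internal node _0 (depth 1)
  pos 1: '(' -> open internal node _1 (depth 2)
  pos 2: '(' -> open internal node _2 (depth 3)
  pos 8: ')' -> close internal node _2 (now at depth 2)
  pos 12: '(' -> open internal node _3 (depth 3)
  pos 16: ')' -> close internal node _3 (now at depth 2)
  pos 17: ')' -> close internal node _1 (now at depth 1)
  pos 20: ')' -> close internal node _0 (now at depth 0)
Total internal nodes: 4
BFS adjacency from root:
  _0: _1 J
  _1: _2 N _3
  _2: H B U
  _3: Q K

Answer: _0: _1 J
_1: _2 N _3
_2: H B U
_3: Q K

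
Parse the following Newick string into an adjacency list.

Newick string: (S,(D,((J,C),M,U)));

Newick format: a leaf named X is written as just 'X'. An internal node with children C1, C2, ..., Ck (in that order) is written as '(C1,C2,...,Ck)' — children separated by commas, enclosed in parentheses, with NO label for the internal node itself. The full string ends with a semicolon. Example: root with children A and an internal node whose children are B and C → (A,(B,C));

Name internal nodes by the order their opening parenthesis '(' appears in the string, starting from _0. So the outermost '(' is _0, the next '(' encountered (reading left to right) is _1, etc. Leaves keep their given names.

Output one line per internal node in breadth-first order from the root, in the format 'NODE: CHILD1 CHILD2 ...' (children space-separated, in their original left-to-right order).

Input: (S,(D,((J,C),M,U)));
Scanning left-to-right, naming '(' by encounter order:
  pos 0: '(' -> open internal node _0 (depth 1)
  pos 3: '(' -> open internal node _1 (depth 2)
  pos 6: '(' -> open internal node _2 (depth 3)
  pos 7: '(' -> open internal node _3 (depth 4)
  pos 11: ')' -> close internal node _3 (now at depth 3)
  pos 16: ')' -> close internal node _2 (now at depth 2)
  pos 17: ')' -> close internal node _1 (now at depth 1)
  pos 18: ')' -> close internal node _0 (now at depth 0)
Total internal nodes: 4
BFS adjacency from root:
  _0: S _1
  _1: D _2
  _2: _3 M U
  _3: J C

Answer: _0: S _1
_1: D _2
_2: _3 M U
_3: J C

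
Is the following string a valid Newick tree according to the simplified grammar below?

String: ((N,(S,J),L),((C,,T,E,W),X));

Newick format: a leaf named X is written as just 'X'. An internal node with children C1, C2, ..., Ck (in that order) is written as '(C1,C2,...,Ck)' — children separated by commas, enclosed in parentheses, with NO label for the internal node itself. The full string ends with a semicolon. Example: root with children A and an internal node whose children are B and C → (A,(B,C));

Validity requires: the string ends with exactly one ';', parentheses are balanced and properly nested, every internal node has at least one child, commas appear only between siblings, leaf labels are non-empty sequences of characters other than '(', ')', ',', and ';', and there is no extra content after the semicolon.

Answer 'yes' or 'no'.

Input: ((N,(S,J),L),((C,,T,E,W),X));
Paren balance: 5 '(' vs 5 ')' OK
Ends with single ';': True
Full parse: FAILS (empty leaf label at pos 17)
Valid: False

Answer: no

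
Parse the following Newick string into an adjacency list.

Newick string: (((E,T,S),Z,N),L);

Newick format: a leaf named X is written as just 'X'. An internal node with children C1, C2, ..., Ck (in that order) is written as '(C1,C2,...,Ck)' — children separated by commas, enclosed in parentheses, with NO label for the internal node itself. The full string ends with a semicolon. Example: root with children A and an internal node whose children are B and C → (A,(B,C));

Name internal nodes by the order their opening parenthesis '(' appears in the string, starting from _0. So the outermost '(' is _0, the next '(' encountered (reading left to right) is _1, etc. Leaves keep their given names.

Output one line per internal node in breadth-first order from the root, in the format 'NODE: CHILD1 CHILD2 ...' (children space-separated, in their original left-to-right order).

Input: (((E,T,S),Z,N),L);
Scanning left-to-right, naming '(' by encounter order:
  pos 0: '(' -> open internal node _0 (depth 1)
  pos 1: '(' -> open internal node _1 (depth 2)
  pos 2: '(' -> open internal node _2 (depth 3)
  pos 8: ')' -> close internal node _2 (now at depth 2)
  pos 13: ')' -> close internal node _1 (now at depth 1)
  pos 16: ')' -> close internal node _0 (now at depth 0)
Total internal nodes: 3
BFS adjacency from root:
  _0: _1 L
  _1: _2 Z N
  _2: E T S

Answer: _0: _1 L
_1: _2 Z N
_2: E T S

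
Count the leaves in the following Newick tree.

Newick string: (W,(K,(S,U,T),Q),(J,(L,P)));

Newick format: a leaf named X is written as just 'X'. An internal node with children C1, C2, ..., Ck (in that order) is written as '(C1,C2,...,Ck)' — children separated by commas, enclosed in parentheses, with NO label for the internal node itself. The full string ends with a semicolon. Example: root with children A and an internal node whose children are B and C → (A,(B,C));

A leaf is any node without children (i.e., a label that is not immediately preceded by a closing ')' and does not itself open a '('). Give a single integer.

Newick: (W,(K,(S,U,T),Q),(J,(L,P)));
Scan left-to-right; a leaf is any maximal label run not followed by '(':
  pos 1: leaf 'W' → count = 1
  pos 4: leaf 'K' → count = 2
  pos 7: leaf 'S' → count = 3
  pos 9: leaf 'U' → count = 4
  pos 11: leaf 'T' → count = 5
  pos 14: leaf 'Q' → count = 6
  pos 18: leaf 'J' → count = 7
  pos 21: leaf 'L' → count = 8
  pos 23: leaf 'P' → count = 9
Total leaves: 9

Answer: 9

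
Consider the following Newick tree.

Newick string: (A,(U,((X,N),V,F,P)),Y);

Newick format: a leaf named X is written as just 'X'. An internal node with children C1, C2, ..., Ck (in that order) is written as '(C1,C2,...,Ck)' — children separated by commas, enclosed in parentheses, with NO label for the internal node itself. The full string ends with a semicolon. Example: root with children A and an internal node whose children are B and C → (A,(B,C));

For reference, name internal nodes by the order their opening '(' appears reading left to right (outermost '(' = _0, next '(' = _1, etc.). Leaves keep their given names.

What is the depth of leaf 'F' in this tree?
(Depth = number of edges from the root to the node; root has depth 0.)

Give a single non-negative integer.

Answer: 3

Derivation:
Newick: (A,(U,((X,N),V,F,P)),Y);
Naming internals by '(' encounter order: outermost '(' = _0, next = _1, ...
Query node: F
Path from root: _0 -> _1 -> _2 -> F
Depth of F: 3 (number of edges from root)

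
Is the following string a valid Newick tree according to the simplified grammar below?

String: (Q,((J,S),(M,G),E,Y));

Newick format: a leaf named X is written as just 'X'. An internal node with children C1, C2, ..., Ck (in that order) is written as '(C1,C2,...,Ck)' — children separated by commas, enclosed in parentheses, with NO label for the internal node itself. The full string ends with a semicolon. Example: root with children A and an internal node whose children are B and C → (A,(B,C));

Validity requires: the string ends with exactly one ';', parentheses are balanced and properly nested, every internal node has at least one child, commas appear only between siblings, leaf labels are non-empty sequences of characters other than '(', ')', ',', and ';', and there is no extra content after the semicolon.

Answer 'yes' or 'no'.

Answer: yes

Derivation:
Input: (Q,((J,S),(M,G),E,Y));
Paren balance: 4 '(' vs 4 ')' OK
Ends with single ';': True
Full parse: OK
Valid: True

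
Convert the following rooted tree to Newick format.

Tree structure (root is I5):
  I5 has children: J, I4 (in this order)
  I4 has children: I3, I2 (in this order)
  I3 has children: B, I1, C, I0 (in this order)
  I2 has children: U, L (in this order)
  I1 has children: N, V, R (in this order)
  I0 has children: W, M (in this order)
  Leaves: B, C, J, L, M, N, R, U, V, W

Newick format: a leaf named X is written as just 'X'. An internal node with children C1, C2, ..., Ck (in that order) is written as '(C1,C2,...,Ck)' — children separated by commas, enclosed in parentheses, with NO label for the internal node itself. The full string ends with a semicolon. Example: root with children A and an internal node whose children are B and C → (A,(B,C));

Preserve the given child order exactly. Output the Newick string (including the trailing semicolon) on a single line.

internal I5 with children ['J', 'I4']
  leaf 'J' → 'J'
  internal I4 with children ['I3', 'I2']
    internal I3 with children ['B', 'I1', 'C', 'I0']
      leaf 'B' → 'B'
      internal I1 with children ['N', 'V', 'R']
        leaf 'N' → 'N'
        leaf 'V' → 'V'
        leaf 'R' → 'R'
      → '(N,V,R)'
      leaf 'C' → 'C'
      internal I0 with children ['W', 'M']
        leaf 'W' → 'W'
        leaf 'M' → 'M'
      → '(W,M)'
    → '(B,(N,V,R),C,(W,M))'
    internal I2 with children ['U', 'L']
      leaf 'U' → 'U'
      leaf 'L' → 'L'
    → '(U,L)'
  → '((B,(N,V,R),C,(W,M)),(U,L))'
→ '(J,((B,(N,V,R),C,(W,M)),(U,L)))'
Final: (J,((B,(N,V,R),C,(W,M)),(U,L)));

Answer: (J,((B,(N,V,R),C,(W,M)),(U,L)));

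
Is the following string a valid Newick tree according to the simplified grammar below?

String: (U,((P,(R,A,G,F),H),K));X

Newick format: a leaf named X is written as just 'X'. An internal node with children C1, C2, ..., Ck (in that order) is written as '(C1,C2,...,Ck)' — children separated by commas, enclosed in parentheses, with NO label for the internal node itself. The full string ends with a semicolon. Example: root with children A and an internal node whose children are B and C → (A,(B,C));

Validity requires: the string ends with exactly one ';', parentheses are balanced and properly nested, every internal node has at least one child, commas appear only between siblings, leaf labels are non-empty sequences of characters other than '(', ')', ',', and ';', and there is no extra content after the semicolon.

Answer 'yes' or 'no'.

Answer: no

Derivation:
Input: (U,((P,(R,A,G,F),H),K));X
Paren balance: 4 '(' vs 4 ')' OK
Ends with single ';': False
Full parse: FAILS (must end with ;)
Valid: False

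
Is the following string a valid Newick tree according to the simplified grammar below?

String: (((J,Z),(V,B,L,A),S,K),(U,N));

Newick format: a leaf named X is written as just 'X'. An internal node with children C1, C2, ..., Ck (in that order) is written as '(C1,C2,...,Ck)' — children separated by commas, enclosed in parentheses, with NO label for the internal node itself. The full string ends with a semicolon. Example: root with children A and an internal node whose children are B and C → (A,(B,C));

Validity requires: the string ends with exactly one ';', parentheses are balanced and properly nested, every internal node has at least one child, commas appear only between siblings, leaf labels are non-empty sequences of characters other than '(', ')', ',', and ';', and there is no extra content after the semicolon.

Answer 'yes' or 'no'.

Input: (((J,Z),(V,B,L,A),S,K),(U,N));
Paren balance: 5 '(' vs 5 ')' OK
Ends with single ';': True
Full parse: OK
Valid: True

Answer: yes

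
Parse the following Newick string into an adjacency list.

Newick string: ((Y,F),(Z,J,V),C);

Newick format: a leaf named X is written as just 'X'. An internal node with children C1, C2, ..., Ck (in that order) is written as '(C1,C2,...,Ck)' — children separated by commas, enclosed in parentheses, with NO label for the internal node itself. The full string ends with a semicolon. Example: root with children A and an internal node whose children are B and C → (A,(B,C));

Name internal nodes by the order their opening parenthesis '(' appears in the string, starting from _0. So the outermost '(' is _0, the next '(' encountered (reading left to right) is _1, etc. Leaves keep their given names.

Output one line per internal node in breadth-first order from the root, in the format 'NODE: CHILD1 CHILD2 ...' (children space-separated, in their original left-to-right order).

Input: ((Y,F),(Z,J,V),C);
Scanning left-to-right, naming '(' by encounter order:
  pos 0: '(' -> open internal node _0 (depth 1)
  pos 1: '(' -> open internal node _1 (depth 2)
  pos 5: ')' -> close internal node _1 (now at depth 1)
  pos 7: '(' -> open internal node _2 (depth 2)
  pos 13: ')' -> close internal node _2 (now at depth 1)
  pos 16: ')' -> close internal node _0 (now at depth 0)
Total internal nodes: 3
BFS adjacency from root:
  _0: _1 _2 C
  _1: Y F
  _2: Z J V

Answer: _0: _1 _2 C
_1: Y F
_2: Z J V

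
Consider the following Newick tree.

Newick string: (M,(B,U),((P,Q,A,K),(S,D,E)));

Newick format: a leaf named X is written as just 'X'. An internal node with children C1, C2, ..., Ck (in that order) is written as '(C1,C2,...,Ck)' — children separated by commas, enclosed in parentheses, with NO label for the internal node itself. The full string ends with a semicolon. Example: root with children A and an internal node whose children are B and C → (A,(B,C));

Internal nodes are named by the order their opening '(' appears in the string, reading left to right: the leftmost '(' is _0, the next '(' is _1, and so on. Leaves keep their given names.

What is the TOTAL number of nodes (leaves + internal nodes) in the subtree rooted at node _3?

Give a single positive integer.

Answer: 5

Derivation:
Newick: (M,(B,U),((P,Q,A,K),(S,D,E)));
Locate _3: it is the '(' at position 10 (the 4th '(' reading left to right).
Query: subtree rooted at _3
_3: subtree_size = 1 + 4
  P: subtree_size = 1 + 0
  Q: subtree_size = 1 + 0
  A: subtree_size = 1 + 0
  K: subtree_size = 1 + 0
Total subtree size of _3: 5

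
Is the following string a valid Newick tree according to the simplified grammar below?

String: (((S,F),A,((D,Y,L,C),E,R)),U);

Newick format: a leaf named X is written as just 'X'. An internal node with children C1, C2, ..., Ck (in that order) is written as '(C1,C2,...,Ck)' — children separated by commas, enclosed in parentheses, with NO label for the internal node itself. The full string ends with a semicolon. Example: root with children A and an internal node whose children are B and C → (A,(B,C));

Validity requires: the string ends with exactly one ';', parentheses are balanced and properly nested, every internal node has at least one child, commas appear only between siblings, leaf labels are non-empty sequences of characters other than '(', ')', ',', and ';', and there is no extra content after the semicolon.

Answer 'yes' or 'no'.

Input: (((S,F),A,((D,Y,L,C),E,R)),U);
Paren balance: 5 '(' vs 5 ')' OK
Ends with single ';': True
Full parse: OK
Valid: True

Answer: yes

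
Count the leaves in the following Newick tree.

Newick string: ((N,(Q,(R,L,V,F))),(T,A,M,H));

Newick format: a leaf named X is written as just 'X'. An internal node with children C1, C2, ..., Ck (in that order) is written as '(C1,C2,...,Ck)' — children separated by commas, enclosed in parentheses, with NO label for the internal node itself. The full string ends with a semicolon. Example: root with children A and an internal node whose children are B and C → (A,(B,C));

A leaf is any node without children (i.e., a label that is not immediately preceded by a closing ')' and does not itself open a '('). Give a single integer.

Newick: ((N,(Q,(R,L,V,F))),(T,A,M,H));
Scan left-to-right; a leaf is any maximal label run not followed by '(':
  pos 2: leaf 'N' → count = 1
  pos 5: leaf 'Q' → count = 2
  pos 8: leaf 'R' → count = 3
  pos 10: leaf 'L' → count = 4
  pos 12: leaf 'V' → count = 5
  pos 14: leaf 'F' → count = 6
  pos 20: leaf 'T' → count = 7
  pos 22: leaf 'A' → count = 8
  pos 24: leaf 'M' → count = 9
  pos 26: leaf 'H' → count = 10
Total leaves: 10

Answer: 10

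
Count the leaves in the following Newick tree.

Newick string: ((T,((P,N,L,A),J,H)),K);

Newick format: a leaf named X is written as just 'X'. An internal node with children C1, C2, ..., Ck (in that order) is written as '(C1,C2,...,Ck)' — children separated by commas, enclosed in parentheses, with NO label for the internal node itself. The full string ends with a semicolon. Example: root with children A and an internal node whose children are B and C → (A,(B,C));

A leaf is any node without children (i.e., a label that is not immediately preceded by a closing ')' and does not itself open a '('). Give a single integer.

Newick: ((T,((P,N,L,A),J,H)),K);
Scan left-to-right; a leaf is any maximal label run not followed by '(':
  pos 2: leaf 'T' → count = 1
  pos 6: leaf 'P' → count = 2
  pos 8: leaf 'N' → count = 3
  pos 10: leaf 'L' → count = 4
  pos 12: leaf 'A' → count = 5
  pos 15: leaf 'J' → count = 6
  pos 17: leaf 'H' → count = 7
  pos 21: leaf 'K' → count = 8
Total leaves: 8

Answer: 8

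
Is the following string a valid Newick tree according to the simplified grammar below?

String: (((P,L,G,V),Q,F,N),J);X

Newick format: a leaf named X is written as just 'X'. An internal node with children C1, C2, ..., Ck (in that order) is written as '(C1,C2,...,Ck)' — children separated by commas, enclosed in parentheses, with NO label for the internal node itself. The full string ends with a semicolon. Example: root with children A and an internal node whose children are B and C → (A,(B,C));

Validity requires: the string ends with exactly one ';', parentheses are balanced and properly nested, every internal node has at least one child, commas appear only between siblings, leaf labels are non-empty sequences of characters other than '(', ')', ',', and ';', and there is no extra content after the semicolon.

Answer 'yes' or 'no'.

Answer: no

Derivation:
Input: (((P,L,G,V),Q,F,N),J);X
Paren balance: 3 '(' vs 3 ')' OK
Ends with single ';': False
Full parse: FAILS (must end with ;)
Valid: False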